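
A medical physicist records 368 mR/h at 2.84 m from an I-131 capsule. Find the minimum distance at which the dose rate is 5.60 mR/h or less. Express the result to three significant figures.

23.0 m

Intensity scales as (d₁/d₂)², so d₂ = d₁·√(I₁/I₂).
I₁/I₂ = 368/5.60 = 65.71, so d₂ = 2.84 × √65.71 = 23.02 m.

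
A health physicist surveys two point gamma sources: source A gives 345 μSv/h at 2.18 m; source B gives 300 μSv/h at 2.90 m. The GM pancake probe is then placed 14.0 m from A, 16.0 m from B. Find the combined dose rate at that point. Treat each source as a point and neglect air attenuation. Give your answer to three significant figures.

18.2 μSv/h

By superposition, sum each source's inverse-square contribution:
A: 345 × (2.18/14.0)² = 8.365 μSv/h
B: 300 × (2.90/16.0)² = 9.855 μSv/h
Total = 8.365 + 9.855 = 18.22 μSv/h.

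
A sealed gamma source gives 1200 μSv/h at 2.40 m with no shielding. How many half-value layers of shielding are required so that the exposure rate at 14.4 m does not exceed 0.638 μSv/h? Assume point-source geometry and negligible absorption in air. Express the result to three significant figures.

5.71 half-value layers

At 14.4 m, distance alone gives (2.40/14.4)² = 0.02778, so 1200 × 0.02778 = 33.34 μSv/h.
Further attenuation needed: 33.34/0.638 = 52.26.
n = log₂(52.26) = 5.708 half-value layers.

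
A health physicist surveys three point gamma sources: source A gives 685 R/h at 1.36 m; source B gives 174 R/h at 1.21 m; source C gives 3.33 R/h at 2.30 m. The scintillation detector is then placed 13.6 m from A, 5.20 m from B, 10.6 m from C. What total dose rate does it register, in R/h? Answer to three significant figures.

By superposition, sum each source's inverse-square contribution:
A: 685 × (1.36/13.6)² = 6.850 R/h
B: 174 × (1.21/5.20)² = 9.421 R/h
C: 3.33 × (2.30/10.6)² = 0.1568 R/h
Total = 6.850 + 9.421 + 0.1568 = 16.43 R/h.

16.4 R/h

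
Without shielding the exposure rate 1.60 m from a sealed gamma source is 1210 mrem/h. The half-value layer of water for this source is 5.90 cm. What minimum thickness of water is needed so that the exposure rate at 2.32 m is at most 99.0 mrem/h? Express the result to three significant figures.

At 2.32 m, distance alone gives 1210 × (1.60/2.32)² = 1210 × 0.4756 = 575.5 mrem/h.
Further attenuation needed: 575.5/99.0 = 5.813.
n = log₂(5.813) = 2.539 half-value layers.
Thickness = 2.539 × 5.90 cm = 14.98 cm.

15.0 cm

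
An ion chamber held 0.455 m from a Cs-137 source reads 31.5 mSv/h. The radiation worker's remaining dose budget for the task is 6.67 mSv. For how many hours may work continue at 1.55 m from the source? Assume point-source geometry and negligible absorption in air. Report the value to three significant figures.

2.46 h

Since intensity falls as 1/r², rate at 1.55 m:
31.5 × (0.455/1.55)² = 31.5 × 0.08617 = 2.714 mSv/h.
Stay time = 6.67 mSv ÷ 2.714 mSv/h = 2.458 h.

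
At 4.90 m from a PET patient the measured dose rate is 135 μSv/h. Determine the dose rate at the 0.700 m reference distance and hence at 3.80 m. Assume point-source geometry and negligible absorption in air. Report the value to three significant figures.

Applying the 1/r² law,
At 0.700 m: (4.90/0.700)² = 49.00, so 135 × 49.00 = 6615 μSv/h
At 3.80 m: (0.700/3.80)² = 0.03393, so 6615 × 0.03393 = 224.4 μSv/h.

6620 μSv/h; 224 μSv/h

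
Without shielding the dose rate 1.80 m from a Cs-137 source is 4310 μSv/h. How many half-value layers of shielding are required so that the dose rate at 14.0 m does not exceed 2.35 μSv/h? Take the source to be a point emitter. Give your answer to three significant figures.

At 14.0 m, distance alone gives 4310 × (1.80/14.0)² = 4310 × 0.01653 = 71.24 μSv/h.
Further attenuation needed: 71.24/2.35 = 30.31.
n = log₂(30.31) = 4.922 half-value layers.

4.92 half-value layers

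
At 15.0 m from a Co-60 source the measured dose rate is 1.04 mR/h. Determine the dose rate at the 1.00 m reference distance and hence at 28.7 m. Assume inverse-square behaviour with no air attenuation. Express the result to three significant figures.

Intensity scales as (d₁/d₂)², so
At 1.00 m: 1.04 × (15.0/1.00)² = 1.04 × 225.0 = 234.0 mR/h
At 28.7 m: (1.00/28.7)² = 0.001214, so 234.0 × 0.001214 = 0.2841 mR/h.

234 mR/h; 0.284 mR/h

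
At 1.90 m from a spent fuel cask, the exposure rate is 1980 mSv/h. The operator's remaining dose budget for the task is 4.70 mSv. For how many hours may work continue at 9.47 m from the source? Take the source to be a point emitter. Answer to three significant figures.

0.0590 h

Intensity scales as (d₁/d₂)², so rate at 9.47 m:
1980 × (1.90/9.47)² = 1980 × 0.04025 = 79.70 mSv/h.
Stay time = 4.70 mSv ÷ 79.70 mSv/h = 0.05897 h.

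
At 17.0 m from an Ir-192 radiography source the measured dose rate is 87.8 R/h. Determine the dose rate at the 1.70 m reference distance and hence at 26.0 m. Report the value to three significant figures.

By the inverse-square law,
At 1.70 m: (17.0/1.70)² = 100.0, so 87.8 × 100.0 = 8780 R/h
At 26.0 m: 8780 × (1.70/26.0)² = 8780 × 0.004275 = 37.53 R/h.

8780 R/h; 37.5 R/h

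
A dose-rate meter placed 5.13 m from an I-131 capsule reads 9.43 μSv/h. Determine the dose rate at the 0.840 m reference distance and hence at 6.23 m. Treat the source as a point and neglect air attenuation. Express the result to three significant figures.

By the inverse-square law,
At 0.840 m: (5.13/0.840)² = 37.30, so 9.43 × 37.30 = 351.7 μSv/h
At 6.23 m: 351.7 × (0.840/6.23)² = 351.7 × 0.01818 = 6.394 μSv/h.

352 μSv/h; 6.39 μSv/h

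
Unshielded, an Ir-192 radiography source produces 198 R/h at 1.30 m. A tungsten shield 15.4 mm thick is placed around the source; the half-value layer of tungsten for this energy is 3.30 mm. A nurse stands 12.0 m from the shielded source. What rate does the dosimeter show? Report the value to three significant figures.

0.0915 R/h

Distance alone: (1.30/12.0)² = 0.01174, so 198 × 0.01174 = 2.325 R/h.
Shield: 15.4/3.30 = 4.667 half-value layers → attenuation 2^(−4.667) = 0.03936.
Combined: 2.325 × 0.03936 = 0.09151 R/h.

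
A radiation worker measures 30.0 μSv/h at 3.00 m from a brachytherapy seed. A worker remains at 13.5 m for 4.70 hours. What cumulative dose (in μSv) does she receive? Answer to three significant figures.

6.96 μSv

By the inverse-square law, rate at 13.5 m:
(3.00/13.5)² = 0.04938, so 30.0 × 0.04938 = 1.481 μSv/h.
Dose = rate × time = 1.481 μSv/h × 4.700 h = 6.961 μSv.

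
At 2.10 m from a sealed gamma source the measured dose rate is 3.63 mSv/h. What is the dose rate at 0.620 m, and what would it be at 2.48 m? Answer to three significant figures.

41.6 mSv/h; 2.60 mSv/h

Intensity scales as (d₁/d₂)², so
At 0.620 m: (2.10/0.620)² = 11.47, so 3.63 × 11.47 = 41.64 mSv/h
At 2.48 m: 41.64 × (0.620/2.48)² = 41.64 × 0.06250 = 2.603 mSv/h.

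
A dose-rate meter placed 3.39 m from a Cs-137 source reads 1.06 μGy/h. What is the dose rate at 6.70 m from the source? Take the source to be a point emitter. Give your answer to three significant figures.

Since intensity falls as 1/r², scaling from 3.39 m to 6.70 m:
1.06 × (3.39/6.70)² = 1.06 × 0.2560 = 0.2714 μGy/h.

0.271 μGy/h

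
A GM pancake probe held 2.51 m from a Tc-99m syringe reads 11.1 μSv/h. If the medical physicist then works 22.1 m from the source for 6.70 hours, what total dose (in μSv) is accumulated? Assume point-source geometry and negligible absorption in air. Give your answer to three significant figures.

0.959 μSv

Intensity scales as (d₁/d₂)², so rate at 22.1 m:
11.1 × (2.51/22.1)² = 11.1 × 0.01290 = 0.1432 μSv/h.
Dose = rate × time = 0.1432 μSv/h × 6.700 h = 0.9594 μSv.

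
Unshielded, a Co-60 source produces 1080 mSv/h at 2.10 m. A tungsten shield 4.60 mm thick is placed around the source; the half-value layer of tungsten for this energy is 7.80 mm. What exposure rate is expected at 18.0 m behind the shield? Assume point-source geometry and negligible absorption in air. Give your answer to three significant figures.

Distance alone: (2.10/18.0)² = 0.01361, so 1080 × 0.01361 = 14.70 mSv/h.
Shield: 4.60/7.80 = 0.5897 half-value layers → attenuation 2^(−0.5897) = 0.6645.
Combined: 14.70 × 0.6645 = 9.768 mSv/h.

9.77 mSv/h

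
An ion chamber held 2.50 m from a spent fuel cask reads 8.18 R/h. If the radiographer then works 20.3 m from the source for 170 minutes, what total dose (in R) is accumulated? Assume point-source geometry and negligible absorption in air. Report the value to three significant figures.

Using I₁d₁² = I₂d₂², rate at 20.3 m:
(2.50/20.3)² = 0.01517, so 8.18 × 0.01517 = 0.1241 R/h.
Dose = rate × time = 0.1241 R/h × 2.833 h = 0.3516 R.

0.352 R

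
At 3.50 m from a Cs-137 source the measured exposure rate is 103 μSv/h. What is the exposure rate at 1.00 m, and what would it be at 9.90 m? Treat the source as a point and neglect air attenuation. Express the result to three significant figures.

1260 μSv/h; 12.9 μSv/h

Since intensity falls as 1/r²,
At 1.00 m: 103 × (3.50/1.00)² = 103 × 12.25 = 1262 μSv/h
At 9.90 m: 1262 × (1.00/9.90)² = 1262 × 0.01020 = 12.87 μSv/h.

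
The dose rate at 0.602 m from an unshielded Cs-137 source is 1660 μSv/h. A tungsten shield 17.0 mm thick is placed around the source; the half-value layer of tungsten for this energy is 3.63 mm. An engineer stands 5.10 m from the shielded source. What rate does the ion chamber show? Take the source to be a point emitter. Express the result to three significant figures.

Distance alone: (0.602/5.10)² = 0.01393, so 1660 × 0.01393 = 23.12 μSv/h.
Shield: 17.0/3.63 = 4.683 half-value layers → attenuation 2^(−4.683) = 0.03893.
Combined: 23.12 × 0.03893 = 0.9001 μSv/h.

0.900 μSv/h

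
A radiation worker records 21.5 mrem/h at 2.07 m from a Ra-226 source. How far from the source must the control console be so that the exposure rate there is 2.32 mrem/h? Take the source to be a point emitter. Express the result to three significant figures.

6.30 m

By the inverse-square law, d₂ = d₁·√(I₁/I₂).
I₁/I₂ = 21.5/2.32 = 9.267, so d₂ = 2.07 × √9.267 = 6.301 m.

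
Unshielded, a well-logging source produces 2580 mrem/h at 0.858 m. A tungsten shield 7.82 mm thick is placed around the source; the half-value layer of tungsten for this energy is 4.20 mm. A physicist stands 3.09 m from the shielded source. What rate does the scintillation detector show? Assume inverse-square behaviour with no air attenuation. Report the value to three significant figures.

54.7 mrem/h

Distance alone: 2580 × (0.858/3.09)² = 2580 × 0.07710 = 198.9 mrem/h.
Shield: 7.82/4.20 = 1.862 half-value layers → attenuation 2^(−1.862) = 0.2751.
Combined: 198.9 × 0.2751 = 54.72 mrem/h.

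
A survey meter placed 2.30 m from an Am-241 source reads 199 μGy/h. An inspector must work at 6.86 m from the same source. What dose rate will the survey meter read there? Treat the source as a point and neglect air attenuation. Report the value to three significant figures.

Since intensity falls as 1/r², scaling from 2.30 m to 6.86 m:
199 × (2.30/6.86)² = 199 × 0.1124 = 22.37 μGy/h.

22.4 μGy/h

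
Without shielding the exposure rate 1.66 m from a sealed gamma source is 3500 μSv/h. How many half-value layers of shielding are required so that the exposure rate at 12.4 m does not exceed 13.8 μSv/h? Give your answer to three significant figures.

At 12.4 m, distance alone gives 3500 × (1.66/12.4)² = 3500 × 0.01792 = 62.72 μSv/h.
Further attenuation needed: 62.72/13.8 = 4.545.
n = log₂(4.545) = 2.184 half-value layers.

2.18 half-value layers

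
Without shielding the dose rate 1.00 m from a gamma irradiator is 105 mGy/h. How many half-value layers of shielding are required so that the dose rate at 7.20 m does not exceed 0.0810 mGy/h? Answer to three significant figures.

At 7.20 m, distance alone gives (1.00/7.20)² = 0.01929, so 105 × 0.01929 = 2.025 mGy/h.
Further attenuation needed: 2.025/0.0810 = 25.00.
n = log₂(25.00) = 4.644 half-value layers.

4.64 half-value layers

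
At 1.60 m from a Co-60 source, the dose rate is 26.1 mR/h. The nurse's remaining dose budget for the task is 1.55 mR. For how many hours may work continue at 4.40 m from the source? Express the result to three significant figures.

Intensity scales as (d₁/d₂)², so rate at 4.40 m:
(1.60/4.40)² = 0.1322, so 26.1 × 0.1322 = 3.450 mR/h.
Stay time = 1.55 mR ÷ 3.450 mR/h = 0.4493 h.

0.449 h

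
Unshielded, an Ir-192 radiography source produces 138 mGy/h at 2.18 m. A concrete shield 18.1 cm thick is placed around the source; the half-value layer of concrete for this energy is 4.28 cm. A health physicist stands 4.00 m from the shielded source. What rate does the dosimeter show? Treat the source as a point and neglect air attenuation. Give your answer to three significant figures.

Distance alone: (2.18/4.00)² = 0.2970, so 138 × 0.2970 = 40.99 mGy/h.
Shield: 18.1/4.28 = 4.229 half-value layers → attenuation 2^(−4.229) = 0.05333.
Combined: 40.99 × 0.05333 = 2.186 mGy/h.

2.19 mGy/h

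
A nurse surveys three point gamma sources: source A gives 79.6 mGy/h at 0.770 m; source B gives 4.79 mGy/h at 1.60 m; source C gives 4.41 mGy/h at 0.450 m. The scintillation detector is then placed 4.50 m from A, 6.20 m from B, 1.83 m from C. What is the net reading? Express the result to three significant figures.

Each source contributes Iᵢ·(dᵢ/rᵢ)²; contributions add.
A: 79.6 × (0.770/4.50)² = 2.331 mGy/h
B: 4.79 × (1.60/6.20)² = 0.3190 mGy/h
C: 4.41 × (0.450/1.83)² = 0.2667 mGy/h
Total = 2.331 + 0.3190 + 0.2667 = 2.917 mGy/h.

2.92 mGy/h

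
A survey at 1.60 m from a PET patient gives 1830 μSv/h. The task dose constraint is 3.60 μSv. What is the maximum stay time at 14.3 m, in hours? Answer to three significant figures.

0.157 h

Since intensity falls as 1/r², rate at 14.3 m:
(1.60/14.3)² = 0.01252, so 1830 × 0.01252 = 22.91 μSv/h.
Stay time = 3.60 μSv ÷ 22.91 μSv/h = 0.1571 h.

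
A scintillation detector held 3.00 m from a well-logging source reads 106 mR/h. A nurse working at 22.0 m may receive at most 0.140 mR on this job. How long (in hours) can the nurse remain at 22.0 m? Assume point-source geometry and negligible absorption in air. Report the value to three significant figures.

Using I₁d₁² = I₂d₂², rate at 22.0 m:
106 × (3.00/22.0)² = 106 × 0.01860 = 1.972 mR/h.
Stay time = 0.140 mR ÷ 1.972 mR/h = 0.07099 h.

0.0710 h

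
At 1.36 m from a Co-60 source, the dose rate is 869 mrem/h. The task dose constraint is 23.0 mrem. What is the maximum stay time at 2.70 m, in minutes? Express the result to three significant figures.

6.26 min

Using I₁d₁² = I₂d₂², rate at 2.70 m:
869 × (1.36/2.70)² = 869 × 0.2537 = 220.5 mrem/h.
Stay time = 23.0 mrem ÷ 220.5 mrem/h = 0.1043 h = 6.258 min.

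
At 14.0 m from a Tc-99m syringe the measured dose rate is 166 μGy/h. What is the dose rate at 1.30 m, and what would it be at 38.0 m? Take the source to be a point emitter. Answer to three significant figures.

19300 μGy/h; 22.5 μGy/h

Since intensity falls as 1/r²,
At 1.30 m: (14.0/1.30)² = 116.0, so 166 × 116.0 = 19260 μGy/h
At 38.0 m: (1.30/38.0)² = 0.001170, so 19260 × 0.001170 = 22.53 μGy/h.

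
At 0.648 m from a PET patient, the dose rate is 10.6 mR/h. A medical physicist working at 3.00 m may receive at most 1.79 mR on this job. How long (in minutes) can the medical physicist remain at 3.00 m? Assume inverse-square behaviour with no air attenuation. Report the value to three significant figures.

Intensity scales as (d₁/d₂)², so rate at 3.00 m:
(0.648/3.00)² = 0.04666, so 10.6 × 0.04666 = 0.4946 mR/h.
Stay time = 1.79 mR ÷ 0.4946 mR/h = 3.619 h = 217.1 min.

217 min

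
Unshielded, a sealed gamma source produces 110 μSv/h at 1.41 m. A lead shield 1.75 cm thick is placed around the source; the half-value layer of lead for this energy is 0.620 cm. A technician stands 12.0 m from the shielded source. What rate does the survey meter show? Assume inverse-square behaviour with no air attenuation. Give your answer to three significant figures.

Distance alone: (1.41/12.0)² = 0.01381, so 110 × 0.01381 = 1.519 μSv/h.
Shield: 1.75/0.620 = 2.823 half-value layers → attenuation 2^(−2.823) = 0.1413.
Combined: 1.519 × 0.1413 = 0.2146 μSv/h.

0.215 μSv/h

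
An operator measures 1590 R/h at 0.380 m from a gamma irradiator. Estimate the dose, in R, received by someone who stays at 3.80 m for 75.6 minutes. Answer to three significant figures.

20.0 R

Since intensity falls as 1/r², rate at 3.80 m:
1590 × (0.380/3.80)² = 1590 × 0.01000 = 15.90 R/h.
Dose = rate × time = 15.90 R/h × 1.260 h = 20.03 R.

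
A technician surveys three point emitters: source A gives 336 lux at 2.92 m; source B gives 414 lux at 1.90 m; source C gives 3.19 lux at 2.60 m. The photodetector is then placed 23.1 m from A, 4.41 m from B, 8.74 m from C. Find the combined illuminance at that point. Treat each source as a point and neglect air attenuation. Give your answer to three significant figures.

Each source contributes Iᵢ·(dᵢ/rᵢ)²; contributions add.
A: 336 × (2.92/23.1)² = 5.369 lux
B: 414 × (1.90/4.41)² = 76.85 lux
C: 3.19 × (2.60/8.74)² = 0.2823 lux
Total = 5.369 + 76.85 + 0.2823 = 82.50 lux.

82.5 lux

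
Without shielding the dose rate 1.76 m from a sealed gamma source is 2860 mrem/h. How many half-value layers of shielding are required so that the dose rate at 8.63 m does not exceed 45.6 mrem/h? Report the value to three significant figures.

At 8.63 m, distance alone gives (1.76/8.63)² = 0.04159, so 2860 × 0.04159 = 118.9 mrem/h.
Further attenuation needed: 118.9/45.6 = 2.607.
n = log₂(2.607) = 1.382 half-value layers.

1.38 half-value layers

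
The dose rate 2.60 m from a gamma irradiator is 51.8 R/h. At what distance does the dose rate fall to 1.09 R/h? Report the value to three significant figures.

17.9 m

Applying the 1/r² law, d₂ = d₁·√(I₁/I₂).
I₁/I₂ = 51.8/1.09 = 47.52, so d₂ = 2.60 × √47.52 = 17.92 m.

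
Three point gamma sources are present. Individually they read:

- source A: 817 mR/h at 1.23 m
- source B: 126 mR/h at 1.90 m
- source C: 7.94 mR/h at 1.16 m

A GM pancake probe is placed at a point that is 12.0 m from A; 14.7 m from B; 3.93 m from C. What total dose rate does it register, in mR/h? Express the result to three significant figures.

By superposition, sum each source's inverse-square contribution:
A: 817 × (1.23/12.0)² = 8.584 mR/h
B: 126 × (1.90/14.7)² = 2.105 mR/h
C: 7.94 × (1.16/3.93)² = 0.6918 mR/h
Total = 8.584 + 2.105 + 0.6918 = 11.38 mR/h.

11.4 mR/h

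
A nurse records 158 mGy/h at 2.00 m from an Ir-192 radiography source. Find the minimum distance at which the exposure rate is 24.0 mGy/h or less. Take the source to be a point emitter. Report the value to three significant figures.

5.13 m

By the inverse-square law, d₂ = d₁·√(I₁/I₂).
I₁/I₂ = 158/24.0 = 6.583, so d₂ = 2.00 × √6.583 = 5.131 m.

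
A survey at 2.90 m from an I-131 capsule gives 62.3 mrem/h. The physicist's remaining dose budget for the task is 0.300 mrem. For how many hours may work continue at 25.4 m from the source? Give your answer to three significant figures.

0.369 h

Since intensity falls as 1/r², rate at 25.4 m:
62.3 × (2.90/25.4)² = 62.3 × 0.01304 = 0.8124 mrem/h.
Stay time = 0.300 mrem ÷ 0.8124 mrem/h = 0.3693 h.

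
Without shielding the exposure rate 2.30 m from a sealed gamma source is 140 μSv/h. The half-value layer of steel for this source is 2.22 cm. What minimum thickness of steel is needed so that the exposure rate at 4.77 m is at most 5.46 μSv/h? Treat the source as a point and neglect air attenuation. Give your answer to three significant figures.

At 4.77 m, distance alone gives (2.30/4.77)² = 0.2325, so 140 × 0.2325 = 32.55 μSv/h.
Further attenuation needed: 32.55/5.46 = 5.962.
n = log₂(5.962) = 2.576 half-value layers.
Thickness = 2.576 × 2.22 cm = 5.719 cm.

5.72 cm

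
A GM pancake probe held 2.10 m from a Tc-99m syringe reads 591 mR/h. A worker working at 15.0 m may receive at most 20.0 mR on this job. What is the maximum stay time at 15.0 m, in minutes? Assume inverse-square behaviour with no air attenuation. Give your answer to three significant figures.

Using I₁d₁² = I₂d₂², rate at 15.0 m:
(2.10/15.0)² = 0.01960, so 591 × 0.01960 = 11.58 mR/h.
Stay time = 20.0 mR ÷ 11.58 mR/h = 1.727 h = 103.6 min.

104 min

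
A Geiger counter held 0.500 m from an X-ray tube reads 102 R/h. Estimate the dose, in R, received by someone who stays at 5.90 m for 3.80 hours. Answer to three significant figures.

By the inverse-square law, rate at 5.90 m:
(0.500/5.90)² = 0.007182, so 102 × 0.007182 = 0.7326 R/h.
Dose = rate × time = 0.7326 R/h × 3.800 h = 2.784 R.

2.78 R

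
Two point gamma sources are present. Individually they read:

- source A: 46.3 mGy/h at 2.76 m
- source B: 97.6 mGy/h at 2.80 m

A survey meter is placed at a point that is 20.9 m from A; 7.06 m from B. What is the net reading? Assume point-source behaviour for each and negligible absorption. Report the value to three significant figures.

By superposition, sum each source's inverse-square contribution:
A: 46.3 × (2.76/20.9)² = 0.8074 mGy/h
B: 97.6 × (2.80/7.06)² = 15.35 mGy/h
Total = 0.8074 + 15.35 = 16.16 mGy/h.

16.2 mGy/h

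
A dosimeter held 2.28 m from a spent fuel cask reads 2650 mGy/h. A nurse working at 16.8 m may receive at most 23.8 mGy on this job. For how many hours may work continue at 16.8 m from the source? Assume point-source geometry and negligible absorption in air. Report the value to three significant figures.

Applying the 1/r² law, rate at 16.8 m:
2650 × (2.28/16.8)² = 2650 × 0.01842 = 48.81 mGy/h.
Stay time = 23.8 mGy ÷ 48.81 mGy/h = 0.4876 h.

0.488 h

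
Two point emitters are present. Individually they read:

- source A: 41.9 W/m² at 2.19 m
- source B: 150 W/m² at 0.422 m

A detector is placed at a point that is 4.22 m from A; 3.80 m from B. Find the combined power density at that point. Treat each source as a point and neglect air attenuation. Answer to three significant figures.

13.1 W/m²

Each source contributes Iᵢ·(dᵢ/rᵢ)²; contributions add.
A: 41.9 × (2.19/4.22)² = 11.28 W/m²
B: 150 × (0.422/3.80)² = 1.850 W/m²
Total = 11.28 + 1.850 = 13.13 W/m².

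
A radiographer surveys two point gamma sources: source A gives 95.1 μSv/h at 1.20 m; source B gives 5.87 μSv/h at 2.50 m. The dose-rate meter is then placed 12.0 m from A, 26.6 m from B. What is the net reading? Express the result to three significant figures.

By superposition, sum each source's inverse-square contribution:
A: 95.1 × (1.20/12.0)² = 0.9510 μSv/h
B: 5.87 × (2.50/26.6)² = 0.05185 μSv/h
Total = 0.9510 + 0.05185 = 1.003 μSv/h.

1.00 μSv/h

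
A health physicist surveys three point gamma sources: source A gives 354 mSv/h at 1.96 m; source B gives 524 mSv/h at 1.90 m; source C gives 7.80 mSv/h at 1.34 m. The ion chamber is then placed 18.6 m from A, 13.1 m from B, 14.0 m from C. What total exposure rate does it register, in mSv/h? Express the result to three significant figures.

By superposition, sum each source's inverse-square contribution:
A: 354 × (1.96/18.6)² = 3.931 mSv/h
B: 524 × (1.90/13.1)² = 11.02 mSv/h
C: 7.80 × (1.34/14.0)² = 0.07146 mSv/h
Total = 3.931 + 11.02 + 0.07146 = 15.02 mSv/h.

15.0 mSv/h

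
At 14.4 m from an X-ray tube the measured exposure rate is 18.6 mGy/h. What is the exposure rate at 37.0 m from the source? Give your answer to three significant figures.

By the inverse-square law, scaling from 14.4 m to 37.0 m:
(14.4/37.0)² = 0.1515, so 18.6 × 0.1515 = 2.818 mGy/h.

2.82 mGy/h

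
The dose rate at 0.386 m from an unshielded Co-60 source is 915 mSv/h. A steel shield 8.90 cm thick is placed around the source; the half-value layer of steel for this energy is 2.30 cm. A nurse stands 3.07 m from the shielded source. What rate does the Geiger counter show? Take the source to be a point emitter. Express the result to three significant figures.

Distance alone: (0.386/3.07)² = 0.01581, so 915 × 0.01581 = 14.47 mSv/h.
Shield: 8.90/2.30 = 3.870 half-value layers → attenuation 2^(−3.870) = 0.06839.
Combined: 14.47 × 0.06839 = 0.9896 mSv/h.

0.990 mSv/h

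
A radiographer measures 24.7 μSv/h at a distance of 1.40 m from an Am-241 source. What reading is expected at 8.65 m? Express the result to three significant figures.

By the inverse-square law, the rate at 8.65 m is
24.7 × (1.40/8.65)² = 24.7 × 0.02620 = 0.6471 μSv/h.

0.647 μSv/h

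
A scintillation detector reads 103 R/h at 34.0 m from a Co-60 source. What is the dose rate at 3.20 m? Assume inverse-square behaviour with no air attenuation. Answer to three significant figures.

11600 R/h

By the inverse-square law, the rate at 3.20 m is
(34.0/3.20)² = 112.9, so 103 × 112.9 = 11630 R/h.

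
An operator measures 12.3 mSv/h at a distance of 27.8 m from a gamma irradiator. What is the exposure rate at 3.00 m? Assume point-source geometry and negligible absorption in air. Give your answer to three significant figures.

1060 mSv/h

Applying the 1/r² law, the rate at 3.00 m is
(27.8/3.00)² = 85.87, so 12.3 × 85.87 = 1056 mSv/h.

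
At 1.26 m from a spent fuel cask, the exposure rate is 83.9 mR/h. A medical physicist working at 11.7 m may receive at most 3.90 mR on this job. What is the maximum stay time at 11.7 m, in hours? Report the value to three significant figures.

Applying the 1/r² law, rate at 11.7 m:
83.9 × (1.26/11.7)² = 83.9 × 0.01160 = 0.9732 mR/h.
Stay time = 3.90 mR ÷ 0.9732 mR/h = 4.007 h.

4.01 h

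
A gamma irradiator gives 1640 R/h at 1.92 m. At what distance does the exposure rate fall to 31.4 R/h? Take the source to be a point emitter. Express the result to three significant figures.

13.9 m

By the inverse-square law, d₂ = d₁·√(I₁/I₂).
I₁/I₂ = 1640/31.4 = 52.23, so d₂ = 1.92 × √52.23 = 13.88 m.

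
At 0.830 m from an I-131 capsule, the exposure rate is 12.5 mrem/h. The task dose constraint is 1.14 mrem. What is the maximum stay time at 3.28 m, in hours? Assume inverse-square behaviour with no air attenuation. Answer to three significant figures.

Using I₁d₁² = I₂d₂², rate at 3.28 m:
12.5 × (0.830/3.28)² = 12.5 × 0.06403 = 0.8004 mrem/h.
Stay time = 1.14 mrem ÷ 0.8004 mrem/h = 1.424 h.

1.42 h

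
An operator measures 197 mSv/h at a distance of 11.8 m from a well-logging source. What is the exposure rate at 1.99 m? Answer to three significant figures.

Intensity scales as (d₁/d₂)², so the rate at 1.99 m is
197 × (11.8/1.99)² = 197 × 35.16 = 6927 mSv/h.

6930 mSv/h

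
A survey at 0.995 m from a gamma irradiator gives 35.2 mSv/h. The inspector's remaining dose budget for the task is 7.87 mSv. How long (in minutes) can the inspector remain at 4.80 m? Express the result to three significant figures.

Applying the 1/r² law, rate at 4.80 m:
35.2 × (0.995/4.80)² = 35.2 × 0.04297 = 1.513 mSv/h.
Stay time = 7.87 mSv ÷ 1.513 mSv/h = 5.202 h = 312.1 min.

312 min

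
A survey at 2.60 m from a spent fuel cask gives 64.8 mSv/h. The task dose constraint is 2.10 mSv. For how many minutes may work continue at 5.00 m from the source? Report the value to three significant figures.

Intensity scales as (d₁/d₂)², so rate at 5.00 m:
(2.60/5.00)² = 0.2704, so 64.8 × 0.2704 = 17.52 mSv/h.
Stay time = 2.10 mSv ÷ 17.52 mSv/h = 0.1199 h = 7.194 min.

7.19 min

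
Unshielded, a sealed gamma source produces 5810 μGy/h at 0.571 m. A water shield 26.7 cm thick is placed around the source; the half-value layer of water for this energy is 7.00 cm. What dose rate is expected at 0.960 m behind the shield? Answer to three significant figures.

146 μGy/h

Distance alone: 5810 × (0.571/0.960)² = 5810 × 0.3538 = 2056 μGy/h.
Shield: 26.7/7.00 = 3.814 half-value layers → attenuation 2^(−3.814) = 0.07110.
Combined: 2056 × 0.07110 = 146.2 μGy/h.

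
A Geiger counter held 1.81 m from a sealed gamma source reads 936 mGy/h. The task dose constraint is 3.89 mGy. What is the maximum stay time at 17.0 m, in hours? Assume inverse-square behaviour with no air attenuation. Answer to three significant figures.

Applying the 1/r² law, rate at 17.0 m:
(1.81/17.0)² = 0.01134, so 936 × 0.01134 = 10.61 mGy/h.
Stay time = 3.89 mGy ÷ 10.61 mGy/h = 0.3666 h.

0.367 h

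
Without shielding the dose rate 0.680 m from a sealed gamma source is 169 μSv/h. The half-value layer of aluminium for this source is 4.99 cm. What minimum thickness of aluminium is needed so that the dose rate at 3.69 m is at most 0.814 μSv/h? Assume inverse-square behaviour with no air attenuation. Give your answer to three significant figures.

At 3.69 m, distance alone gives 169 × (0.680/3.69)² = 169 × 0.03396 = 5.739 μSv/h.
Further attenuation needed: 5.739/0.814 = 7.050.
n = log₂(7.050) = 2.818 half-value layers.
Thickness = 2.818 × 4.99 cm = 14.06 cm.

14.1 cm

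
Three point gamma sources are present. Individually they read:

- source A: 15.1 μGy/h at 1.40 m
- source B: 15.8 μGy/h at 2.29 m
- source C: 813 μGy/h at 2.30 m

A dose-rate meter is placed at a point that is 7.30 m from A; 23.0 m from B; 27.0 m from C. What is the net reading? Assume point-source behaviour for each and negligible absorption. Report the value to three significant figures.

6.61 μGy/h

By superposition, sum each source's inverse-square contribution:
A: 15.1 × (1.40/7.30)² = 0.5554 μGy/h
B: 15.8 × (2.29/23.0)² = 0.1566 μGy/h
C: 813 × (2.30/27.0)² = 5.900 μGy/h
Total = 0.5554 + 0.1566 + 5.900 = 6.612 μGy/h.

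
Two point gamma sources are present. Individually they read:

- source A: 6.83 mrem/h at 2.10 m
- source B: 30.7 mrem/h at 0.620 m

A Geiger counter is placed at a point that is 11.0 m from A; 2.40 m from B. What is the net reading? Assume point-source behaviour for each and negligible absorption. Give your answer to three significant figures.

2.30 mrem/h

Each source contributes Iᵢ·(dᵢ/rᵢ)²; contributions add.
A: 6.83 × (2.10/11.0)² = 0.2489 mrem/h
B: 30.7 × (0.620/2.40)² = 2.049 mrem/h
Total = 0.2489 + 2.049 = 2.298 mrem/h.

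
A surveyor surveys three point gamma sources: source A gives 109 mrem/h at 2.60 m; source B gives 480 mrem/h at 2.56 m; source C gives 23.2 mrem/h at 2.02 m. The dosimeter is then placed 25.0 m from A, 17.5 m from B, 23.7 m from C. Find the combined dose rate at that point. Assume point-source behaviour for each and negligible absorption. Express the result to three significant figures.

Each source contributes Iᵢ·(dᵢ/rᵢ)²; contributions add.
A: 109 × (2.60/25.0)² = 1.179 mrem/h
B: 480 × (2.56/17.5)² = 10.27 mrem/h
C: 23.2 × (2.02/23.7)² = 0.1685 mrem/h
Total = 1.179 + 10.27 + 0.1685 = 11.62 mrem/h.

11.6 mrem/h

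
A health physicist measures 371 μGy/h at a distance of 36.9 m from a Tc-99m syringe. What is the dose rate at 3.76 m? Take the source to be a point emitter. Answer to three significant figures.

Since intensity falls as 1/r², the rate at 3.76 m is
(36.9/3.76)² = 96.31, so 371 × 96.31 = 35730 μGy/h.

35700 μGy/h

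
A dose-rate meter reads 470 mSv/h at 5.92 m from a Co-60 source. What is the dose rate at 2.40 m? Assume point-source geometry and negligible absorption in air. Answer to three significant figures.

2860 mSv/h

By the inverse-square law, the rate at 2.40 m is
(5.92/2.40)² = 6.084, so 470 × 6.084 = 2859 mSv/h.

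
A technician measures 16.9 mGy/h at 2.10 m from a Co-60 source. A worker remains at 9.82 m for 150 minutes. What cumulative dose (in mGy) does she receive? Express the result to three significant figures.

Applying the 1/r² law, rate at 9.82 m:
16.9 × (2.10/9.82)² = 16.9 × 0.04573 = 0.7728 mGy/h.
Dose = rate × time = 0.7728 mGy/h × 2.500 h = 1.932 mGy.

1.93 mGy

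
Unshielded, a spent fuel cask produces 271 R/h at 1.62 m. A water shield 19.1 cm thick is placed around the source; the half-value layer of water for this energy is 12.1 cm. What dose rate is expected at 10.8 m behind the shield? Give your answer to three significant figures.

Distance alone: 271 × (1.62/10.8)² = 271 × 0.02250 = 6.098 R/h.
Shield: 19.1/12.1 = 1.579 half-value layers → attenuation 2^(−1.579) = 0.3347.
Combined: 6.098 × 0.3347 = 2.041 R/h.

2.04 R/h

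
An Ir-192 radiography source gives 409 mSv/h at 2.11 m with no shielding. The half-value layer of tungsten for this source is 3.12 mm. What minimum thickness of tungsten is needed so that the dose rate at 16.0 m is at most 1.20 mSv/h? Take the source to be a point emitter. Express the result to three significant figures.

8.01 mm

At 16.0 m, distance alone gives (2.11/16.0)² = 0.01739, so 409 × 0.01739 = 7.113 mSv/h.
Further attenuation needed: 7.113/1.20 = 5.928.
n = log₂(5.928) = 2.568 half-value layers.
Thickness = 2.568 × 3.12 mm = 8.012 mm.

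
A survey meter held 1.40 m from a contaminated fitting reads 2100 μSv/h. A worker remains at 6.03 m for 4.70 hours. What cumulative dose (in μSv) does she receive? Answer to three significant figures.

532 μSv

Applying the 1/r² law, rate at 6.03 m:
(1.40/6.03)² = 0.05390, so 2100 × 0.05390 = 113.2 μSv/h.
Dose = rate × time = 113.2 μSv/h × 4.700 h = 532.0 μSv.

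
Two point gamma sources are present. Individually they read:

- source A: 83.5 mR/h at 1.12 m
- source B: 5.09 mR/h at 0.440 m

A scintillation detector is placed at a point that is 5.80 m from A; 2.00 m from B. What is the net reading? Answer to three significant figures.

3.36 mR/h

Each source contributes Iᵢ·(dᵢ/rᵢ)²; contributions add.
A: 83.5 × (1.12/5.80)² = 3.114 mR/h
B: 5.09 × (0.440/2.00)² = 0.2464 mR/h
Total = 3.114 + 0.2464 = 3.360 mR/h.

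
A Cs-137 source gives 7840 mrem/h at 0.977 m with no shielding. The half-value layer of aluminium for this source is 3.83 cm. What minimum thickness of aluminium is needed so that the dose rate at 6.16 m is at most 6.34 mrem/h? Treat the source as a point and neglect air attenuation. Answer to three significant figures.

19.0 cm

At 6.16 m, distance alone gives (0.977/6.16)² = 0.02516, so 7840 × 0.02516 = 197.3 mrem/h.
Further attenuation needed: 197.3/6.34 = 31.12.
n = log₂(31.12) = 4.960 half-value layers.
Thickness = 4.960 × 3.83 cm = 19.00 cm.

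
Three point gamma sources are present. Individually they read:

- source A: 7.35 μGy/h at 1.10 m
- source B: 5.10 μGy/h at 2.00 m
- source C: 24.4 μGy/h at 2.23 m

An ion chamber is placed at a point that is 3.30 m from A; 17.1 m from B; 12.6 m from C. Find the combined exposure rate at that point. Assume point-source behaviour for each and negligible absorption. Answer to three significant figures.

1.65 μGy/h

Each source contributes Iᵢ·(dᵢ/rᵢ)²; contributions add.
A: 7.35 × (1.10/3.30)² = 0.8167 μGy/h
B: 5.10 × (2.00/17.1)² = 0.06977 μGy/h
C: 24.4 × (2.23/12.6)² = 0.7643 μGy/h
Total = 0.8167 + 0.06977 + 0.7643 = 1.651 μGy/h.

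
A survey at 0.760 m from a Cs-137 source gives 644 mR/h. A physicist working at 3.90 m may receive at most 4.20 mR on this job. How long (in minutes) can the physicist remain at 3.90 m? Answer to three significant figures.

Since intensity falls as 1/r², rate at 3.90 m:
(0.760/3.90)² = 0.03798, so 644 × 0.03798 = 24.46 mR/h.
Stay time = 4.20 mR ÷ 24.46 mR/h = 0.1717 h = 10.30 min.

10.3 min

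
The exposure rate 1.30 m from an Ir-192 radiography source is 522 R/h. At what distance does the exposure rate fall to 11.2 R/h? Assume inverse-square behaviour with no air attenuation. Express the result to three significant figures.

Intensity scales as (d₁/d₂)², so d₂ = d₁·√(I₁/I₂).
I₁/I₂ = 522/11.2 = 46.61, so d₂ = 1.30 × √46.61 = 8.875 m.

8.88 m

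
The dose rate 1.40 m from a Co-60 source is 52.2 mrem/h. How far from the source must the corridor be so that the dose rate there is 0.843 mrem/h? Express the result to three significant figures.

11.0 m

Since intensity falls as 1/r², d₂ = d₁·√(I₁/I₂).
I₁/I₂ = 52.2/0.843 = 61.92, so d₂ = 1.40 × √61.92 = 11.02 m.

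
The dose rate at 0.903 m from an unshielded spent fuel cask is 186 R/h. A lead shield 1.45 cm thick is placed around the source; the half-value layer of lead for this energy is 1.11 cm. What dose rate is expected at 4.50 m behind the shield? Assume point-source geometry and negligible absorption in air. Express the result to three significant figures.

3.03 R/h

Distance alone: 186 × (0.903/4.50)² = 186 × 0.04027 = 7.490 R/h.
Shield: 1.45/1.11 = 1.306 half-value layers → attenuation 2^(−1.306) = 0.4044.
Combined: 7.490 × 0.4044 = 3.029 R/h.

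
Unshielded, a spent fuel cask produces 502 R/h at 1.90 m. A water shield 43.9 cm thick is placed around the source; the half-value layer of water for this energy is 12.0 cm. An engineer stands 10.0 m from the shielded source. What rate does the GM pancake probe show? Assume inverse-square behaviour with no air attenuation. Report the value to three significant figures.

1.44 R/h

Distance alone: 502 × (1.90/10.0)² = 502 × 0.03610 = 18.12 R/h.
Shield: 43.9/12.0 = 3.658 half-value layers → attenuation 2^(−3.658) = 0.07922.
Combined: 18.12 × 0.07922 = 1.435 R/h.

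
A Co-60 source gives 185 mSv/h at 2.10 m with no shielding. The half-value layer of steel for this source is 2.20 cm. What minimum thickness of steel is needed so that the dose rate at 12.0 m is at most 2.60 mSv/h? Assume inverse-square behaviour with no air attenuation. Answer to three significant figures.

2.47 cm

At 12.0 m, distance alone gives (2.10/12.0)² = 0.03063, so 185 × 0.03063 = 5.667 mSv/h.
Further attenuation needed: 5.667/2.60 = 2.180.
n = log₂(2.180) = 1.124 half-value layers.
Thickness = 1.124 × 2.20 cm = 2.473 cm.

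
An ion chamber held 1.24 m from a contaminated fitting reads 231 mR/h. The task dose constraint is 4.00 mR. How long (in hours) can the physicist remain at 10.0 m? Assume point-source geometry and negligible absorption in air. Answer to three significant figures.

By the inverse-square law, rate at 10.0 m:
(1.24/10.0)² = 0.01538, so 231 × 0.01538 = 3.553 mR/h.
Stay time = 4.00 mR ÷ 3.553 mR/h = 1.126 h.

1.13 h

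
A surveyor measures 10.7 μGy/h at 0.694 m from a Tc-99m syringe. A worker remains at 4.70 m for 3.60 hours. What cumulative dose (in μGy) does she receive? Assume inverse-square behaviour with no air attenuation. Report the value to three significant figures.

Applying the 1/r² law, rate at 4.70 m:
10.7 × (0.694/4.70)² = 10.7 × 0.02180 = 0.2333 μGy/h.
Dose = rate × time = 0.2333 μGy/h × 3.600 h = 0.8399 μGy.

0.840 μGy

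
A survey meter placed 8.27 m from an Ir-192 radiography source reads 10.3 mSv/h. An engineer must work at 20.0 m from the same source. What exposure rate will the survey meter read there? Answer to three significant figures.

Intensity scales as (d₁/d₂)², so scaling from 8.27 m to 20.0 m:
10.3 × (8.27/20.0)² = 10.3 × 0.1710 = 1.761 mSv/h.

1.76 mSv/h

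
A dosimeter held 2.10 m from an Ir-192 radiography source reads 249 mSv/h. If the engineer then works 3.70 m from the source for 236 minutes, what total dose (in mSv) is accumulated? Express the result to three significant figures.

Since intensity falls as 1/r², rate at 3.70 m:
249 × (2.10/3.70)² = 249 × 0.3221 = 80.20 mSv/h.
Dose = rate × time = 80.20 mSv/h × 3.933 h = 315.4 mSv.

315 mSv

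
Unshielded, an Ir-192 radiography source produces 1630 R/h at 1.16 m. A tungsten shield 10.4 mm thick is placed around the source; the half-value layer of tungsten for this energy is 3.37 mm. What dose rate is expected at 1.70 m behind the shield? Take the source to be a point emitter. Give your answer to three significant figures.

Distance alone: 1630 × (1.16/1.70)² = 1630 × 0.4656 = 758.9 R/h.
Shield: 10.4/3.37 = 3.086 half-value layers → attenuation 2^(−3.086) = 0.1178.
Combined: 758.9 × 0.1178 = 89.40 R/h.

89.4 R/h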